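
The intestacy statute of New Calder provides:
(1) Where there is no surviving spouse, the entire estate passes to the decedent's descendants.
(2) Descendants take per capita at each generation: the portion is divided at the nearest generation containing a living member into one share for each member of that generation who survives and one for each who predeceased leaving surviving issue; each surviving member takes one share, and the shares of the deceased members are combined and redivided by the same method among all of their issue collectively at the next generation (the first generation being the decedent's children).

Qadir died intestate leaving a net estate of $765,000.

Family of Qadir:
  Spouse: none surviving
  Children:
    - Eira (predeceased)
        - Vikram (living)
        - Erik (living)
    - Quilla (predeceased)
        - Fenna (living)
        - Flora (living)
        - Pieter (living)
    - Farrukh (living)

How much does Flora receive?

The entire $765,000 passes to the descendants.
That amount ($765,000) is divided at the children's generation into 3 shares of $255,000. Farrukh takes $255,000. The 2 shares of the deceased (Eira and Quilla) are combined into a pool of $510,000.
That pool ($510,000) is divided at the grandchildren's generation equally among Vikram, Erik, Fenna, Flora, and Pieter: $102,000 each.

Flora receives $102,000.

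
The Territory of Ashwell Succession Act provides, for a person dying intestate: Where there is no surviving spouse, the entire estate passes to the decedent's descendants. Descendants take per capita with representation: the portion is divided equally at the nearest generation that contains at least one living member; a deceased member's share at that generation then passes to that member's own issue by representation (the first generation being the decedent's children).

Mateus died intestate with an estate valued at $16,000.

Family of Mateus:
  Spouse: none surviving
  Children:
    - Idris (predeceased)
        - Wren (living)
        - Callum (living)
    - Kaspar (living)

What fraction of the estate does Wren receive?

Wren receives 1/4 of the estate.

The entire $16,000 passes to the descendants.
That amount ($16,000) is divided into 2 shares of $8,000: Kaspar takes $8,000; Idris's $8,000 share passes to Idris's issue.
Idris's share ($8,000) is divided into 2 shares of $4,000: Wren and Callum each take $4,000.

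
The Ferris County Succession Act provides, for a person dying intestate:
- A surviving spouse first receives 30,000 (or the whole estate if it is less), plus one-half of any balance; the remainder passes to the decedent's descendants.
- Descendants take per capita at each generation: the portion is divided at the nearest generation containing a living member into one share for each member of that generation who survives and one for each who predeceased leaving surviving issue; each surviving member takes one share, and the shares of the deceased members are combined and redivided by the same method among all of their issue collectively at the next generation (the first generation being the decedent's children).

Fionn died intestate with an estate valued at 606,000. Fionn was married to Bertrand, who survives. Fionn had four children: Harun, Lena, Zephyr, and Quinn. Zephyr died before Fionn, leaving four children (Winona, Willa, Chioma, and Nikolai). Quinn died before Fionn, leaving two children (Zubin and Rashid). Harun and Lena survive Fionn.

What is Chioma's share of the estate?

Chioma receives 24,000.

Bertrand first takes 30,000, leaving a balance of 576,000. Bertrand then takes one-half of the balance (288,000), for a total of 318,000. The remaining 288,000 passes to the descendants.
The descendants' portion (288,000) is divided at the children's generation into 4 shares of 72,000. Harun and Lena each take 72,000. The 2 shares of the deceased (Zephyr and Quinn) are combined into a pool of 144,000.
That pool (144,000) is divided at the grandchildren's generation equally among Winona, Willa, Chioma, Nikolai, Zubin, and Rashid: 24,000 each.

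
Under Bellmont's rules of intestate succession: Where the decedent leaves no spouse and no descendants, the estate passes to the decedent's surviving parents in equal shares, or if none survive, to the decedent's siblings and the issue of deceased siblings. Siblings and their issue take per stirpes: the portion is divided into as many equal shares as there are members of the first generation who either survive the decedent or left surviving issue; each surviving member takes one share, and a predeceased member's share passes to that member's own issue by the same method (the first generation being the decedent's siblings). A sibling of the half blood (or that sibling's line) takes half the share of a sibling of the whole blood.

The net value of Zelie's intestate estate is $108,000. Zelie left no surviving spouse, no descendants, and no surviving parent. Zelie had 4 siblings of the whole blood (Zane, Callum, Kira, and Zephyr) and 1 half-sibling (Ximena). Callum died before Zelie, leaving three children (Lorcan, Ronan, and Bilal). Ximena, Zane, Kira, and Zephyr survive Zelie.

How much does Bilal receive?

Bilal receives $8,000.

The entire $108,000 passes to the siblings and their issue.
Counting each half-blood sibling's line as half a unit, there are 9/2 units in $108,000, so one unit is $24,000. Whole-blood lines (Zane, Callum, Kira, and Zephyr) take $24,000 each; half-blood lines (Ximena) take $12,000 each.
Callum's share ($24,000) is divided into 3 shares of $8,000: Lorcan, Ronan, and Bilal each take $8,000.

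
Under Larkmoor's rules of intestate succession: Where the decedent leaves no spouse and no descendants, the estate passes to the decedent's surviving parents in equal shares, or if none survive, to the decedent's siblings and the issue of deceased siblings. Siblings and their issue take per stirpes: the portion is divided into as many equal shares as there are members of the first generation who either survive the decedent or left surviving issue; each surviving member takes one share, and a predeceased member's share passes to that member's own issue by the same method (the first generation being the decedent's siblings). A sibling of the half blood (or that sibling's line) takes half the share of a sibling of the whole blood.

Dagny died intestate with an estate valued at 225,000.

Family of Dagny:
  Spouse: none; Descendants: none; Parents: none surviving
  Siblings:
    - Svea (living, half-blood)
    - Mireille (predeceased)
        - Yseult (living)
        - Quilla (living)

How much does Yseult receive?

Yseult receives 75,000.

The entire 225,000 passes to the siblings and their issue.
Counting each half-blood sibling's line as half a unit, there are 3/2 units in 225,000, so one unit is 150,000. Whole-blood lines (Mireille) take 150,000 each; half-blood lines (Svea) take 75,000 each.
Mireille's share (150,000) is divided into 2 shares of 75,000: Yseult and Quilla each take 75,000.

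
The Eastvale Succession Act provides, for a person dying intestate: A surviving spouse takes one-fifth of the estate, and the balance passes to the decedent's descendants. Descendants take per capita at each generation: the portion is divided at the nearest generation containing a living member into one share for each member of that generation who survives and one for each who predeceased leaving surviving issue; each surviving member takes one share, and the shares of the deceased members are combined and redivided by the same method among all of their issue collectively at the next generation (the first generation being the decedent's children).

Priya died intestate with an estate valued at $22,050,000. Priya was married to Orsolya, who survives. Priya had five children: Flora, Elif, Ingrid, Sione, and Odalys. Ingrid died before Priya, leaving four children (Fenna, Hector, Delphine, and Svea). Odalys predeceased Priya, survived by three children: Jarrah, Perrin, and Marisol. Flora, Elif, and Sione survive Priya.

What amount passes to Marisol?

Marisol receives $1,008,000.

Orsolya takes one-fifth of $22,050,000 = $4,410,000. The remaining $17,640,000 passes to the descendants.
The descendants' portion ($17,640,000) is divided at the children's generation into 5 shares of $3,528,000. Flora, Elif, and Sione each take $3,528,000. The 2 shares of the deceased (Ingrid and Odalys) are combined into a pool of $7,056,000.
That pool ($7,056,000) is divided at the grandchildren's generation equally among Fenna, Hector, Delphine, Svea, Jarrah, Perrin, and Marisol: $1,008,000 each.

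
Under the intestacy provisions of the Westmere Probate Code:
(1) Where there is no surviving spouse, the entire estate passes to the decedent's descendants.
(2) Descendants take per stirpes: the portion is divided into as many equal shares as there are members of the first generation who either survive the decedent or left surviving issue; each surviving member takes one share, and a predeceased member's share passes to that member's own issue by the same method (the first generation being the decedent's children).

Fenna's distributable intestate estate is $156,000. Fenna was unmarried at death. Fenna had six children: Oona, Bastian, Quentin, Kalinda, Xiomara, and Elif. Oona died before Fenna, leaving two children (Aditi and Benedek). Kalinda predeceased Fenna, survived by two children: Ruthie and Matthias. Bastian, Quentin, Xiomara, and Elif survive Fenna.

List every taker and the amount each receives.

The entire $156,000 passes to the descendants.
That amount ($156,000) is divided into 6 shares of $26,000: Bastian, Quentin, Xiomara, and Elif each take $26,000; Oona's $26,000 share passes to Oona's issue; Kalinda's $26,000 share passes to Kalinda's issue.
Oona's share ($26,000) is divided into 2 shares of $13,000: Aditi and Benedek each take $13,000.
Kalinda's share ($26,000) is divided into 2 shares of $13,000: Ruthie and Matthias each take $13,000.

Aditi: $13,000; Benedek: $13,000; Bastian: $26,000; Quentin: $26,000; Ruthie: $13,000; Matthias: $13,000; Xiomara: $26,000; Elif: $26,000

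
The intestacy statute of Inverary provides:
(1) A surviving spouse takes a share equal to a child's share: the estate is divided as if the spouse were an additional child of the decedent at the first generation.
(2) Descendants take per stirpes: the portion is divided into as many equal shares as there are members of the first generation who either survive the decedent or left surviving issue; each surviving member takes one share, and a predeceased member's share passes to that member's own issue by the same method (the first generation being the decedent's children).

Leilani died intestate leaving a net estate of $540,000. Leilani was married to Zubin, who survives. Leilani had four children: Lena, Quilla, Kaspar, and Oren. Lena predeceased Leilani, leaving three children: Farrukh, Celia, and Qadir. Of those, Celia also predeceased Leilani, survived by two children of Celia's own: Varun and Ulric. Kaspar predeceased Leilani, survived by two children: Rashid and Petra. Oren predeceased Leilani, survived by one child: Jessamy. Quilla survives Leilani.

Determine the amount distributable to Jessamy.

Jessamy receives $108,000.

The spouse counts as an additional share at the children's level, so there are 5 primary shares of $108,000. Zubin takes one such share ($108,000).
The children's combined portion ($432,000) is divided into 4 shares of $108,000: Quilla takes $108,000; Lena's $108,000 share passes to Lena's issue; Kaspar's $108,000 share passes to Kaspar's issue; Oren's $108,000 share passes to Oren's issue.
Lena's share ($108,000) is divided into 3 shares of $36,000: Farrukh and Qadir each take $36,000; Celia's $36,000 share passes to Celia's issue.
Celia's share ($36,000) is divided into 2 shares of $18,000: Varun and Ulric each take $18,000.
Kaspar's share ($108,000) is divided into 2 shares of $54,000: Rashid and Petra each take $54,000.
Oren's share ($108,000) passes entirely to Jessamy.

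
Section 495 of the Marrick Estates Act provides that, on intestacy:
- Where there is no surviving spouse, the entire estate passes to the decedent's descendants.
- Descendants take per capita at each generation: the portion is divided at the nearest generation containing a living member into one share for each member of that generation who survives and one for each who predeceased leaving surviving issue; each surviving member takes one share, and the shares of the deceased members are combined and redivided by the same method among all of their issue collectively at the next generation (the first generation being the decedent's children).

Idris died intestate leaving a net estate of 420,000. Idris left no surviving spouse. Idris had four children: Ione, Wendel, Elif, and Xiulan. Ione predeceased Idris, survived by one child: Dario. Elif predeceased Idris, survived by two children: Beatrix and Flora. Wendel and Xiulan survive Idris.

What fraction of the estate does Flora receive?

The entire 420,000 passes to the descendants.
That amount (420,000) is divided at the children's generation into 4 shares of 105,000. Wendel and Xiulan each take 105,000. The 2 shares of the deceased (Ione and Elif) are combined into a pool of 210,000.
That pool (210,000) is divided at the grandchildren's generation equally among Dario, Beatrix, and Flora: 70,000 each.

Flora receives 1/6 of the estate.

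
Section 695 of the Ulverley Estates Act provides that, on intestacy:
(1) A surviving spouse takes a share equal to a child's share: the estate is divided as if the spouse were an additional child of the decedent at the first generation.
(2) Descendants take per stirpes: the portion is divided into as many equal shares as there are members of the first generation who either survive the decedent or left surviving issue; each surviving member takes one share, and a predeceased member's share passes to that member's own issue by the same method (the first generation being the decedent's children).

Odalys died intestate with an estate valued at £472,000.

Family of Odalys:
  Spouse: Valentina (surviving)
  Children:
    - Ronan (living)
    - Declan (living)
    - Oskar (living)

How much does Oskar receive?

Oskar receives £118,000.

The spouse counts as an additional share at the children's level, so there are 4 primary shares of £118,000. Valentina takes one such share (£118,000).
The children's combined portion (£354,000) is divided into 3 shares of £118,000: Ronan, Declan, and Oskar each take £118,000.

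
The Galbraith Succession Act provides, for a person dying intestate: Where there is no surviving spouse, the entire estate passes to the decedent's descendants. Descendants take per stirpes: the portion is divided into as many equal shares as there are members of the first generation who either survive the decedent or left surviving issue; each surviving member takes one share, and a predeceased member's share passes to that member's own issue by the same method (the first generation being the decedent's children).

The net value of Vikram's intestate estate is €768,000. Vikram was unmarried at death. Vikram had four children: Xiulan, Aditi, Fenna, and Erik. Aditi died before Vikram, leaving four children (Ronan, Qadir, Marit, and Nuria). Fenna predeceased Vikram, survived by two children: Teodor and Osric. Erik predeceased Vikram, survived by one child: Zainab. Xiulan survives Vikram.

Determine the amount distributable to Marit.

Marit receives €48,000.

The entire €768,000 passes to the descendants.
That amount (€768,000) is divided into 4 shares of €192,000: Xiulan takes €192,000; Aditi's €192,000 share passes to Aditi's issue; Fenna's €192,000 share passes to Fenna's issue; Erik's €192,000 share passes to Erik's issue.
Aditi's share (€192,000) is divided into 4 shares of €48,000: Ronan, Qadir, Marit, and Nuria each take €48,000.
Fenna's share (€192,000) is divided into 2 shares of €96,000: Teodor and Osric each take €96,000.
Erik's share (€192,000) passes entirely to Zainab.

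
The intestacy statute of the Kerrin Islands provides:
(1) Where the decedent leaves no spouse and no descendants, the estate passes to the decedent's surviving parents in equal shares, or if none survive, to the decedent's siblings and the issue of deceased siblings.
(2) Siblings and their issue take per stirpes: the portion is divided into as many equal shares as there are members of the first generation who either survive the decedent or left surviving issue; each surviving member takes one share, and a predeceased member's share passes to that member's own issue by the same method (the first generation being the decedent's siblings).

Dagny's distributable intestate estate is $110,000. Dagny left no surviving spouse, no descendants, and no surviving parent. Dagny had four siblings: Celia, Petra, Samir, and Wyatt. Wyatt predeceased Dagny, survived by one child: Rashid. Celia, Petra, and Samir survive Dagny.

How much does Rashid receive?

The entire $110,000 passes to the siblings and their issue.
That amount ($110,000) is divided into 4 shares of $27,500: Celia, Petra, and Samir each take $27,500; Wyatt's $27,500 share passes to Wyatt's issue.
Wyatt's share ($27,500) passes entirely to Rashid.

Rashid receives $27,500.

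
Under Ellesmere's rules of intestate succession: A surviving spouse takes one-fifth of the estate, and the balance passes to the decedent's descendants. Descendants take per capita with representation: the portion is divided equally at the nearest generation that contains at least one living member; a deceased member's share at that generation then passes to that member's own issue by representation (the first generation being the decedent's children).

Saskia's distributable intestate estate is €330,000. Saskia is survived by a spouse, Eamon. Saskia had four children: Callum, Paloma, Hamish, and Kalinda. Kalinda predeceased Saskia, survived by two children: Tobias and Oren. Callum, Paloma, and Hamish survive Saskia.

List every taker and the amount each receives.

Eamon takes one-fifth of €330,000 = €66,000. The remaining €264,000 passes to the descendants.
The descendants' portion (€264,000) is divided into 4 shares of €66,000: Callum, Paloma, and Hamish each take €66,000; Kalinda's €66,000 share passes to Kalinda's issue.
Kalinda's share (€66,000) is divided into 2 shares of €33,000: Tobias and Oren each take €33,000.

Eamon: €66,000; Callum: €66,000; Paloma: €66,000; Hamish: €66,000; Tobias: €33,000; Oren: €33,000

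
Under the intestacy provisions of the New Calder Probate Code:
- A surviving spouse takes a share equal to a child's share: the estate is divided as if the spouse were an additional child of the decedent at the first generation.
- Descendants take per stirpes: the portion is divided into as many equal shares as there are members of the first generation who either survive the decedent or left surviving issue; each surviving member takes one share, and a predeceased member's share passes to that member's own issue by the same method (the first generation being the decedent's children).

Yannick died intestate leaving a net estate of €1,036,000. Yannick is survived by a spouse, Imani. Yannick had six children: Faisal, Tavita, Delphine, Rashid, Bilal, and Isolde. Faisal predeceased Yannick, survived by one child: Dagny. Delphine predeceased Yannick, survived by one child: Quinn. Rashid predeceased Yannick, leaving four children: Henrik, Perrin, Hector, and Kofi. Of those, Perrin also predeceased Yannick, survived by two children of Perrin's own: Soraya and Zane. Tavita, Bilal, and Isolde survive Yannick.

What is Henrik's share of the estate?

The spouse counts as an additional share at the children's level, so there are 7 primary shares of €148,000. Imani takes one such share (€148,000).
The children's combined portion (€888,000) is divided into 6 shares of €148,000: Tavita, Bilal, and Isolde each take €148,000; Faisal's €148,000 share passes to Faisal's issue; Delphine's €148,000 share passes to Delphine's issue; Rashid's €148,000 share passes to Rashid's issue.
Faisal's share (€148,000) passes entirely to Dagny.
Delphine's share (€148,000) passes entirely to Quinn.
Rashid's share (€148,000) is divided into 4 shares of €37,000: Henrik, Hector, and Kofi each take €37,000; Perrin's €37,000 share passes to Perrin's issue.
Perrin's share (€37,000) is divided into 2 shares of €18,500: Soraya and Zane each take €18,500.

Henrik receives €37,000.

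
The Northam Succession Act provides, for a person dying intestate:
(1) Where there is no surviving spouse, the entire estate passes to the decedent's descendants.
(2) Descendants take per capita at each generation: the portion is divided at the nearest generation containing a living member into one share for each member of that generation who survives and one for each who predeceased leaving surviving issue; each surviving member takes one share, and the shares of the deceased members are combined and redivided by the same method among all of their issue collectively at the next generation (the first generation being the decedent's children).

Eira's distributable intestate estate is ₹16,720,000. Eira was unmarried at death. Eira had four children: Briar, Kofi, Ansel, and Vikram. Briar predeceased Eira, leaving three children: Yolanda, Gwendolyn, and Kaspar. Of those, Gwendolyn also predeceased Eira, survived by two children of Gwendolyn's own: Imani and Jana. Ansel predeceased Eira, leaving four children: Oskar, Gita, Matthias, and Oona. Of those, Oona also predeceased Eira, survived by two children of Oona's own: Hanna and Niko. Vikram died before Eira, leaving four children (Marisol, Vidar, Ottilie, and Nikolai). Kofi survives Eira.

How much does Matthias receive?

The entire ₹16,720,000 passes to the descendants.
That amount (₹16,720,000) is divided at the children's generation into 4 shares of ₹4,180,000. Kofi takes ₹4,180,000. The 3 shares of the deceased (Briar, Ansel, and Vikram) are combined into a pool of ₹12,540,000.
That pool (₹12,540,000) is divided at the grandchildren's generation into 11 shares of ₹1,140,000. Yolanda, Kaspar, Oskar, Gita, Matthias, Marisol, Vidar, Ottilie, and Nikolai each take ₹1,140,000. The 2 shares of the deceased (Gwendolyn and Oona) are combined into a pool of ₹2,280,000.
That pool (₹2,280,000) is divided at the great-grandchildren's generation equally among Imani, Jana, Hanna, and Niko: ₹570,000 each.

Matthias receives ₹1,140,000.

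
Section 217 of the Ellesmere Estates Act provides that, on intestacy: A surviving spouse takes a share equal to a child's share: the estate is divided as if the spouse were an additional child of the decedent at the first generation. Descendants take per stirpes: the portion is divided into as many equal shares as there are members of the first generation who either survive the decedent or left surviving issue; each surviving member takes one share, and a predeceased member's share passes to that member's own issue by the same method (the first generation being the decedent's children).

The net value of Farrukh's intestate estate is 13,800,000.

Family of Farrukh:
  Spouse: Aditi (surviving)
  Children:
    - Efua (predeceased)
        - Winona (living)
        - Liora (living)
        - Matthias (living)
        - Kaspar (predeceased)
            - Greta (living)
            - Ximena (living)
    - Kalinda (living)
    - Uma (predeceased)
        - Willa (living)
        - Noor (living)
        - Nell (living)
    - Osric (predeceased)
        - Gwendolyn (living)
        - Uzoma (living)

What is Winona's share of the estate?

The spouse counts as an additional share at the children's level, so there are 5 primary shares of 2,760,000. Aditi takes one such share (2,760,000).
The children's combined portion (11,040,000) is divided into 4 shares of 2,760,000: Kalinda takes 2,760,000; Efua's 2,760,000 share passes to Efua's issue; Uma's 2,760,000 share passes to Uma's issue; Osric's 2,760,000 share passes to Osric's issue.
Efua's share (2,760,000) is divided into 4 shares of 690,000: Winona, Liora, and Matthias each take 690,000; Kaspar's 690,000 share passes to Kaspar's issue.
Kaspar's share (690,000) is divided into 2 shares of 345,000: Greta and Ximena each take 345,000.
Uma's share (2,760,000) is divided into 3 shares of 920,000: Willa, Noor, and Nell each take 920,000.
Osric's share (2,760,000) is divided into 2 shares of 1,380,000: Gwendolyn and Uzoma each take 1,380,000.

Winona receives 690,000.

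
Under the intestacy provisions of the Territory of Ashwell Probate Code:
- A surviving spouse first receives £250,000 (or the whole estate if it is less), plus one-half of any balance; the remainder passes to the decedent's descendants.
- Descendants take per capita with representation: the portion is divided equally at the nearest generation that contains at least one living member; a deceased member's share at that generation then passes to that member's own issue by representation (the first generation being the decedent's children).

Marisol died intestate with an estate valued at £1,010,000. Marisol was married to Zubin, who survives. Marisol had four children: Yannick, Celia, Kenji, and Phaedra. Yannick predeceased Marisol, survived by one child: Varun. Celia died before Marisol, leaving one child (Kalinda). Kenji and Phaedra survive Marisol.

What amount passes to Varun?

Zubin first takes £250,000, leaving a balance of £760,000. Zubin then takes one-half of the balance (£380,000), for a total of £630,000. The remaining £380,000 passes to the descendants.
The descendants' portion (£380,000) is divided into 4 shares of £95,000: Kenji and Phaedra each take £95,000; Yannick's £95,000 share passes to Yannick's issue; Celia's £95,000 share passes to Celia's issue.
Yannick's share (£95,000) passes entirely to Varun.
Celia's share (£95,000) passes entirely to Kalinda.

Varun receives £95,000.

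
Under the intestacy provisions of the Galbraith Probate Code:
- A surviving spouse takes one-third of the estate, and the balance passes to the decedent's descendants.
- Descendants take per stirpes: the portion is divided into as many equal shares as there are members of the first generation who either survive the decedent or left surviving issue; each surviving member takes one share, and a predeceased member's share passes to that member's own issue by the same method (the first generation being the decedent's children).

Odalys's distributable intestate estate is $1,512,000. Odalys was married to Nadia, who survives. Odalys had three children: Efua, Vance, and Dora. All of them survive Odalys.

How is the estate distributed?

Nadia takes one-third of $1,512,000 = $504,000. The remaining $1,008,000 passes to the descendants.
The descendants' portion ($1,008,000) is divided into 3 shares of $336,000: Efua, Vance, and Dora each take $336,000.

Nadia: $504,000; Efua: $336,000; Vance: $336,000; Dora: $336,000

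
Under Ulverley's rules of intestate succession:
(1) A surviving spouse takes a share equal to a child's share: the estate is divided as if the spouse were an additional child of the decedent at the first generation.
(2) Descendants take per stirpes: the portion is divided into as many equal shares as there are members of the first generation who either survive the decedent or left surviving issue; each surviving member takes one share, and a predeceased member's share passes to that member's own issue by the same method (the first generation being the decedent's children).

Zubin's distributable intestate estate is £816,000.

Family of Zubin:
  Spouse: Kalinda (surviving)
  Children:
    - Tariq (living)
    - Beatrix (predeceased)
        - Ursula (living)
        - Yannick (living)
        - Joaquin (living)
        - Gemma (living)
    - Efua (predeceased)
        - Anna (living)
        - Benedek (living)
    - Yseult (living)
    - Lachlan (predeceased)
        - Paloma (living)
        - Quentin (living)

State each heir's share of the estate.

The spouse counts as an additional share at the children's level, so there are 6 primary shares of £136,000. Kalinda takes one such share (£136,000).
The children's combined portion (£680,000) is divided into 5 shares of £136,000: Tariq and Yseult each take £136,000; Beatrix's £136,000 share passes to Beatrix's issue; Efua's £136,000 share passes to Efua's issue; Lachlan's £136,000 share passes to Lachlan's issue.
Beatrix's share (£136,000) is divided into 4 shares of £34,000: Ursula, Yannick, Joaquin, and Gemma each take £34,000.
Efua's share (£136,000) is divided into 2 shares of £68,000: Anna and Benedek each take £68,000.
Lachlan's share (£136,000) is divided into 2 shares of £68,000: Paloma and Quentin each take £68,000.

Kalinda: £136,000; Tariq: £136,000; Ursula: £34,000; Yannick: £34,000; Joaquin: £34,000; Gemma: £34,000; Anna: £68,000; Benedek: £68,000; Yseult: £136,000; Paloma: £68,000; Quentin: £68,000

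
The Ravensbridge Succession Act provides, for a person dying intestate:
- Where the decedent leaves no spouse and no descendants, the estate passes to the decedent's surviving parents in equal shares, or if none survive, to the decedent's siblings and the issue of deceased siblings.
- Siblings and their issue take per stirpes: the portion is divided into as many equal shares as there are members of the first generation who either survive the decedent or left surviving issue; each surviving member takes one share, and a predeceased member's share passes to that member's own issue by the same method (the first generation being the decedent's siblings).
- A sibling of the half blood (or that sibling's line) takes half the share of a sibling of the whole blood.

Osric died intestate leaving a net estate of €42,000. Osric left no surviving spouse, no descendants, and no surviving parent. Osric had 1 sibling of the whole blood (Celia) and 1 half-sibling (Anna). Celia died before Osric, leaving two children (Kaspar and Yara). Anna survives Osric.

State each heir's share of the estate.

Anna: €14,000; Kaspar: €14,000; Yara: €14,000

The entire €42,000 passes to the siblings and their issue.
Counting each half-blood sibling's line as half a unit, there are 3/2 units in €42,000, so one unit is €28,000. Whole-blood lines (Celia) take €28,000 each; half-blood lines (Anna) take €14,000 each.
Celia's share (€28,000) is divided into 2 shares of €14,000: Kaspar and Yara each take €14,000.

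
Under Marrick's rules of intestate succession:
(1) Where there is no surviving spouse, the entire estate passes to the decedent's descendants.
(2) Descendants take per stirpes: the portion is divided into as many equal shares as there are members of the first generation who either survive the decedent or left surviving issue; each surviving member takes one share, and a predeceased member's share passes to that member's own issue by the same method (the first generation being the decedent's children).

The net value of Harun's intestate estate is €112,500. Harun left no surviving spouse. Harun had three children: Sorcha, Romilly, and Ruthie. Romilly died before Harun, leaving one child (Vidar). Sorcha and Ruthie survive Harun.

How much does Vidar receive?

The entire €112,500 passes to the descendants.
That amount (€112,500) is divided into 3 shares of €37,500: Sorcha and Ruthie each take €37,500; Romilly's €37,500 share passes to Romilly's issue.
Romilly's share (€37,500) passes entirely to Vidar.

Vidar receives €37,500.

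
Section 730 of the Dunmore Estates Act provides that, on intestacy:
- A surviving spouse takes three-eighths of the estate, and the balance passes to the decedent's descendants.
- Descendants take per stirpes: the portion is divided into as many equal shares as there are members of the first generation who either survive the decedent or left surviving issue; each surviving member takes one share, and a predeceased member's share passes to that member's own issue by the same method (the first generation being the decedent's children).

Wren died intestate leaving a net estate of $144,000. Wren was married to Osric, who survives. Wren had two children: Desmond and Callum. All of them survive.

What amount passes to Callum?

Osric takes three-eighths of $144,000 = $54,000. The remaining $90,000 passes to the descendants.
The descendants' portion ($90,000) is divided into 2 shares of $45,000: Desmond and Callum each take $45,000.

Callum receives $45,000.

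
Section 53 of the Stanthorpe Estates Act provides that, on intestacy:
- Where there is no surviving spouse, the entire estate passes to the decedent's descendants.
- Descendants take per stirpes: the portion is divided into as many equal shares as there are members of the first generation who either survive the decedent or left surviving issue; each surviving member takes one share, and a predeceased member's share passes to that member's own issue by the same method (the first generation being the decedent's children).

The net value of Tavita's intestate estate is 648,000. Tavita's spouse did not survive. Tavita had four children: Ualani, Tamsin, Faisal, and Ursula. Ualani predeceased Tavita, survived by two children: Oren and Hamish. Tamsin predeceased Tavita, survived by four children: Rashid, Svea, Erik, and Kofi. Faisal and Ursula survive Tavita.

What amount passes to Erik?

Erik receives 40,500.

The entire 648,000 passes to the descendants.
That amount (648,000) is divided into 4 shares of 162,000: Faisal and Ursula each take 162,000; Ualani's 162,000 share passes to Ualani's issue; Tamsin's 162,000 share passes to Tamsin's issue.
Ualani's share (162,000) is divided into 2 shares of 81,000: Oren and Hamish each take 81,000.
Tamsin's share (162,000) is divided into 4 shares of 40,500: Rashid, Svea, Erik, and Kofi each take 40,500.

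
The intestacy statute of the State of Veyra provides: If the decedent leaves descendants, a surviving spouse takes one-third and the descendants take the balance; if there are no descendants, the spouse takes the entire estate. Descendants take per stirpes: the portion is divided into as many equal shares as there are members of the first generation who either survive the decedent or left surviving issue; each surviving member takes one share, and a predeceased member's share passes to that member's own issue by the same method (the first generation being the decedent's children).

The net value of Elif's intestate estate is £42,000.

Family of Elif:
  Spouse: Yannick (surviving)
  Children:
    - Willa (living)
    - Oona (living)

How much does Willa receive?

Willa receives £14,000.

Yannick takes one-third of £42,000 = £14,000. The remaining £28,000 passes to the descendants.
The descendants' portion (£28,000) is divided into 2 shares of £14,000: Willa and Oona each take £14,000.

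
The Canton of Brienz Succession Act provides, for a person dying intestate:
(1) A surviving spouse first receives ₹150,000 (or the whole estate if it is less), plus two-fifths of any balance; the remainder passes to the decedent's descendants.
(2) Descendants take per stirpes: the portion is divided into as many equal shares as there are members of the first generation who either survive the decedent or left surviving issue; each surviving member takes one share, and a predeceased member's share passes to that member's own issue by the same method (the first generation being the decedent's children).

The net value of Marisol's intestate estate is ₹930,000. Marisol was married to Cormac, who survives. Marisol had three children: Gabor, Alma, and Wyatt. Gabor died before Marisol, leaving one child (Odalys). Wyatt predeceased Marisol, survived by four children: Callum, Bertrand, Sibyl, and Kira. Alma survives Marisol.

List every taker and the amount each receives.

Cormac: ₹462,000; Odalys: ₹156,000; Alma: ₹156,000; Callum: ₹39,000; Bertrand: ₹39,000; Sibyl: ₹39,000; Kira: ₹39,000

Cormac first takes ₹150,000, leaving a balance of ₹780,000. Cormac then takes two-fifths of the balance (₹312,000), for a total of ₹462,000. The remaining ₹468,000 passes to the descendants.
The descendants' portion (₹468,000) is divided into 3 shares of ₹156,000: Alma takes ₹156,000; Gabor's ₹156,000 share passes to Gabor's issue; Wyatt's ₹156,000 share passes to Wyatt's issue.
Gabor's share (₹156,000) passes entirely to Odalys.
Wyatt's share (₹156,000) is divided into 4 shares of ₹39,000: Callum, Bertrand, Sibyl, and Kira each take ₹39,000.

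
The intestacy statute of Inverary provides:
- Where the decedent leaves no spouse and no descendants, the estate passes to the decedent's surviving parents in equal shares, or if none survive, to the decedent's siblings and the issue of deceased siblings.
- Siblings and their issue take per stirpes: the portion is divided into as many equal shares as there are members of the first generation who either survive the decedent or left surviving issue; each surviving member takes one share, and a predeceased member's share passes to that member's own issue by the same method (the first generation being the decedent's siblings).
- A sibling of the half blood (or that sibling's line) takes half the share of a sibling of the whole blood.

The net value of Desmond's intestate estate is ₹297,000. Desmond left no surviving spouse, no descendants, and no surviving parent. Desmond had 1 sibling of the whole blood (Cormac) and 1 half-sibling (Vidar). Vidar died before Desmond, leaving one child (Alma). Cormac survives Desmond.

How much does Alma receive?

The entire ₹297,000 passes to the siblings and their issue.
Counting each half-blood sibling's line as half a unit, there are 3/2 units in ₹297,000, so one unit is ₹198,000. Whole-blood lines (Cormac) take ₹198,000 each; half-blood lines (Vidar) take ₹99,000 each.
Vidar's share (₹99,000) passes entirely to Alma.

Alma receives ₹99,000.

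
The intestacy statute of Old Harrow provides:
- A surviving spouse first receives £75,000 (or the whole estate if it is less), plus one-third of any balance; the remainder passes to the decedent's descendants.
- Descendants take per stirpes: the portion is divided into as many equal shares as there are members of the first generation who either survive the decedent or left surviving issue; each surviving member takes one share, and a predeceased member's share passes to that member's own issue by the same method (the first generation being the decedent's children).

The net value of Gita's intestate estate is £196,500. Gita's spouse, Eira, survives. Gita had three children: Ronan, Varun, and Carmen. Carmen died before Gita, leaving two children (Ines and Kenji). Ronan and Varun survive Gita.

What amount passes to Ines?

Eira first takes £75,000, leaving a balance of £121,500. Eira then takes one-third of the balance (£40,500), for a total of £115,500. The remaining £81,000 passes to the descendants.
The descendants' portion (£81,000) is divided into 3 shares of £27,000: Ronan and Varun each take £27,000; Carmen's £27,000 share passes to Carmen's issue.
Carmen's share (£27,000) is divided into 2 shares of £13,500: Ines and Kenji each take £13,500.

Ines receives £13,500.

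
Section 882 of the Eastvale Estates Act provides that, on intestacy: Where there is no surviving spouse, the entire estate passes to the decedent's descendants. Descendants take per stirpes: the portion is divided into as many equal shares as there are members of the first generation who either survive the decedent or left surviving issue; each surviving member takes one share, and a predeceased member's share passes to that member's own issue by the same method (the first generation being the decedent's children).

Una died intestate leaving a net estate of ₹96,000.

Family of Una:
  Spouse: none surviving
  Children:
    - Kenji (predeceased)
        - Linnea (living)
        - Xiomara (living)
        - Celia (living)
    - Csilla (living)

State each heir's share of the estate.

The entire ₹96,000 passes to the descendants.
That amount (₹96,000) is divided into 2 shares of ₹48,000: Csilla takes ₹48,000; Kenji's ₹48,000 share passes to Kenji's issue.
Kenji's share (₹48,000) is divided into 3 shares of ₹16,000: Linnea, Xiomara, and Celia each take ₹16,000.

Linnea: ₹16,000; Xiomara: ₹16,000; Celia: ₹16,000; Csilla: ₹48,000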